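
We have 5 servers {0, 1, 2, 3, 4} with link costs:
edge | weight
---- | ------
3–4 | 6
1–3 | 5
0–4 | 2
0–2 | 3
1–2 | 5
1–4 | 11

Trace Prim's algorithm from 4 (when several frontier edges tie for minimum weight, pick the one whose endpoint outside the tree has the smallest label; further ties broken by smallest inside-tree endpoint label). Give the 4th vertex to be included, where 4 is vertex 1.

1

Grow the tree from 4 using Prim:
Step 1: frontier [0–4 2, 3–4 6, 1–4 11] → take 0–4 (2); add 0.
Step 2: frontier [0–2 3, 3–4 6, 1–4 11] → take 0–2 (3); add 2.
Step 3: frontier [1–2 5, 3–4 6, 1–4 11] → take 1–2 (5); add 1.
Step 4: frontier [1–3 5, 3–4 6] → take 1–3 (5); add 3.
Vertex order: 4, 0, 2, 1, 3. The 4th vertex is 1.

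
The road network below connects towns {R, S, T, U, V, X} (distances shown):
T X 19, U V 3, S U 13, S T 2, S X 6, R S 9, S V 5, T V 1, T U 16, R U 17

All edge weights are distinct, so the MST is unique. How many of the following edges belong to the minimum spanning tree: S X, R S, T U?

2

Kruskal: consider edges lightest-first.
T V (1): add. Components now {S} {X} {T,V} {R} {U}
S T (2): add. Components now {S,T,V} {X} {R} {U}
U V (3): add. Components now {S,T,U,V} {X} {R}
S V (5): skip — S and V already connected.
S X (6): add. Components now {S,T,U,V,X} {R}
R S (9): add. Components now {R,S,T,U,V,X}
MST edge set: {T V, S T, U V, S X, R S}.
Of the listed edges, {S X, R S} are in the MST → 2.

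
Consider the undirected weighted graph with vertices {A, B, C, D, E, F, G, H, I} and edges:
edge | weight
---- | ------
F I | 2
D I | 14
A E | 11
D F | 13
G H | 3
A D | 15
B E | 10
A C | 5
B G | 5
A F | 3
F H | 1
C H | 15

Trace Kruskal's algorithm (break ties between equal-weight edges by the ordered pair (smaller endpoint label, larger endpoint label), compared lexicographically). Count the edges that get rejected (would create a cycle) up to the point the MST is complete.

1

Sort edges by weight, then run Kruskal:
F H (1): add — endpoints in different components.
F I (2): add — endpoints in different components.
A F (3): add — endpoints in different components.
G H (3): add — endpoints in different components.
A C (5): add — endpoints in different components.
B G (5): add — endpoints in different components.
B E (10): add — endpoints in different components.
A E (11): skip — A and E already connected.
D F (13): add — endpoints in different components.
Edges rejected before the tree was complete: 1.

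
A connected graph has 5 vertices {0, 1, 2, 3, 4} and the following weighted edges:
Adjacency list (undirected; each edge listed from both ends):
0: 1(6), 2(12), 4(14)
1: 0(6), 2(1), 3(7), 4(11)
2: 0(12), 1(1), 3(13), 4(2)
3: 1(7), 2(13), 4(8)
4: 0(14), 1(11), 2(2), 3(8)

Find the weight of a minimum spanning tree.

Grow the tree from 2 using Prim:
Step 1: cheapest edge leaving the tree is 1 2 (1); add 1.
Step 2: cheapest edge leaving the tree is 2 4 (2); add 4.
Step 3: cheapest edge leaving the tree is 0 1 (6); add 0.
Step 4: cheapest edge leaving the tree is 1 3 (7); add 3.
MST edges: 1 2, 2 4, 0 1, 1 3; total weight 1+2+6+7 = 16.

16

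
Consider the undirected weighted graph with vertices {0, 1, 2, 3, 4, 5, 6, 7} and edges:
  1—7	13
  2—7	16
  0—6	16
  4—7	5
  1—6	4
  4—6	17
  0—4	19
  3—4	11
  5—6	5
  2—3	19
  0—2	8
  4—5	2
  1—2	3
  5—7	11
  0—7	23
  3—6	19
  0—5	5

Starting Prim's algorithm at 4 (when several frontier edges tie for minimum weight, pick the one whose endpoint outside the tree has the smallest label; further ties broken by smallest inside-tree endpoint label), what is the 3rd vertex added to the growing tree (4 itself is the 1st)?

0

Prim, starting at 4.
Step 1: cheapest edge leaving the tree is 4—5 (2); add 5.
Step 2: cheapest edge leaving the tree is 0—5 (5); add 0.
Step 3: cheapest edge leaving the tree is 5—6 (5); add 6.
Step 4: cheapest edge leaving the tree is 1—6 (4); add 1.
Step 5: cheapest edge leaving the tree is 1—2 (3); add 2.
Step 6: cheapest edge leaving the tree is 4—7 (5); add 7.
Step 7: cheapest edge leaving the tree is 3—4 (11); add 3.
Vertex order: 4, 5, 0, 6, 1, 2, 7, 3. The 3rd vertex is 0.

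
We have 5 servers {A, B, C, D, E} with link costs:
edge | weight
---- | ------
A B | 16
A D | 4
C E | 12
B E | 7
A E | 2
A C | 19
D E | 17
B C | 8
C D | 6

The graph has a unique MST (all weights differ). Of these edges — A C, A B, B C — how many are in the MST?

0

Kruskal's algorithm — process edges by increasing weight (ties by edge label):
A E (2): add — endpoints in different components.
A D (4): add — endpoints in different components.
C D (6): add — endpoints in different components.
B E (7): add — endpoints in different components.
MST edge set: {A E, A D, C D, B E}.
Of the listed edges, {} are in the MST → 0.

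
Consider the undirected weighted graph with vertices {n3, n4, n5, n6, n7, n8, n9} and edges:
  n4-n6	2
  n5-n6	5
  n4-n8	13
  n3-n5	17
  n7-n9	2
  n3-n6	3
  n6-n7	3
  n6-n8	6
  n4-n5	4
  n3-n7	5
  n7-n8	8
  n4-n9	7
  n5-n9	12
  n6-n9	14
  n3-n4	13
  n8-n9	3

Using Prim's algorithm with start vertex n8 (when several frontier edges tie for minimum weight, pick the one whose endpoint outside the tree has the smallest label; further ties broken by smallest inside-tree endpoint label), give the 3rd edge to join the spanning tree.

Prim, starting at n8.
Step 1: cheapest edge leaving the tree is n8-n9 (3); add n9.
Step 2: cheapest edge leaving the tree is n7-n9 (2); add n7.
Step 3: cheapest edge leaving the tree is n6-n7 (3); add n6.
Step 4: cheapest edge leaving the tree is n4-n6 (2); add n4.
Step 5: cheapest edge leaving the tree is n3-n6 (3); add n3.
Step 6: cheapest edge leaving the tree is n4-n5 (4); add n5.
The 3rd edge added is n6-n7.

n6-n7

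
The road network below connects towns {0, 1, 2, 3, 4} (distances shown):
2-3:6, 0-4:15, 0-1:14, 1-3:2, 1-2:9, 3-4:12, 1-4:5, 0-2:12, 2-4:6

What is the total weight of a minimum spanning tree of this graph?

Prim, starting at 1.
Step 1: frontier [1-3 2, 1-4 5, 1-2 9, 0-1 14] → take 1-3 (2); add 3.
Step 2: frontier [1-4 5, 1-2 9, 0-1 14, 2-3 6, 3-4 12] → take 1-4 (5); add 4.
Step 3: frontier [1-2 9, 0-1 14, 2-3 6, 2-4 6, 0-4 15] → take 2-3 (6); add 2.
Step 4: frontier [0-1 14, 0-2 12, 0-4 15] → take 0-2 (12); add 0.
MST edges: 1-3, 1-4, 2-3, 0-2; total weight 2+5+6+12 = 25.

25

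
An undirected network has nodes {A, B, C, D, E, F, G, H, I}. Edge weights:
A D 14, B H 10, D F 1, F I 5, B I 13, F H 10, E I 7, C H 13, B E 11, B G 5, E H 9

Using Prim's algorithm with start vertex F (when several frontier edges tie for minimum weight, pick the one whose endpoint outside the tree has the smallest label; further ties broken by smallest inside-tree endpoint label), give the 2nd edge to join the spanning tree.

F-I

Prim's algorithm from F:
Step 1: frontier [D F 1, F I 5, F H 10] → take D F (1); add D.
Step 2: frontier [A D 14, F I 5, F H 10] → take F I (5); add I.
Step 3: frontier [A D 14, F H 10, E I 7, B I 13] → take E I (7); add E.
Step 4: frontier [A D 14, E H 9, B E 11, F H 10, B I 13] → take E H (9); add H.
Step 5: frontier [A D 14, B E 11, B H 10, C H 13, B I 13] → take B H (10); add B.
Step 6: frontier [B G 5, A D 14, C H 13] → take B G (5); add G.
Step 7: frontier [A D 14, C H 13] → take C H (13); add C.
Step 8: frontier [A D 14] → take A D (14); add A.
The 2nd edge added is F I.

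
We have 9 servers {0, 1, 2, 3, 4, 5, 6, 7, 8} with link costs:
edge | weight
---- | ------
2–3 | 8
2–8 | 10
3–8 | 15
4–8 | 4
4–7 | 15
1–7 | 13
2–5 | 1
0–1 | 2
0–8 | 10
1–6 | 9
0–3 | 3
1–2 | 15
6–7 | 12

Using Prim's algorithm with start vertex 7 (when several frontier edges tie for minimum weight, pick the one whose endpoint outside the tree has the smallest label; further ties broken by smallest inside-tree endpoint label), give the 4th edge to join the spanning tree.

Grow the tree from 7 using Prim:
Step 1: cheapest edge leaving the tree is 6–7 (12); add 6.
Step 2: cheapest edge leaving the tree is 1–6 (9); add 1.
Step 3: cheapest edge leaving the tree is 0–1 (2); add 0.
Step 4: cheapest edge leaving the tree is 0–3 (3); add 3.
Step 5: cheapest edge leaving the tree is 2–3 (8); add 2.
Step 6: cheapest edge leaving the tree is 2–5 (1); add 5.
Step 7: cheapest edge leaving the tree is 0–8 (10); add 8.
Step 8: cheapest edge leaving the tree is 4–8 (4); add 4.
The 4th edge added is 0–3.

0-3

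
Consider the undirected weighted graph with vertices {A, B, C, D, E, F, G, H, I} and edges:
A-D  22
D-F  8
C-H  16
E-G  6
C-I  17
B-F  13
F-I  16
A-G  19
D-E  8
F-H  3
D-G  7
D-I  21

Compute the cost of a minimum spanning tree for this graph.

88

Sort edges by weight, then run Kruskal:
F-H (3): add — endpoints in different components.
E-G (6): add — endpoints in different components.
D-G (7): add — endpoints in different components.
D-E (8): skip — D and E already connected.
D-F (8): add — endpoints in different components.
B-F (13): add — endpoints in different components.
C-H (16): add — endpoints in different components.
F-I (16): add — endpoints in different components.
C-I (17): skip — C and I already connected.
A-G (19): add — endpoints in different components.
MST edges: F-H, E-G, D-G, D-F, B-F, C-H, F-I, A-G; total weight 3+6+7+8+13+16+16+19 = 88.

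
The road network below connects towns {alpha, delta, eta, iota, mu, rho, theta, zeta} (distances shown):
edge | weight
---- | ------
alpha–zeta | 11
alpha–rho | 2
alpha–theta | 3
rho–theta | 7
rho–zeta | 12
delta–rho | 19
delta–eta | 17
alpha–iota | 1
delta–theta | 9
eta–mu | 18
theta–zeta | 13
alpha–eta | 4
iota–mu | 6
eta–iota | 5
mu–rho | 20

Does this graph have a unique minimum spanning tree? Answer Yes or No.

Yes

Kruskal: consider edges lightest-first.
alpha–iota (1): add — endpoints in different components.
alpha–rho (2): add — endpoints in different components.
alpha–theta (3): add — endpoints in different components.
alpha–eta (4): add — endpoints in different components.
eta–iota (5): skip — eta and iota already connected.
iota–mu (6): add — endpoints in different components.
rho–theta (7): skip — rho and theta already connected.
delta–theta (9): add — endpoints in different components.
alpha–zeta (11): add — endpoints in different components.
Every non-tree edge has weight strictly greater than the heaviest edge on the tree path between its endpoints, so the MST is unique.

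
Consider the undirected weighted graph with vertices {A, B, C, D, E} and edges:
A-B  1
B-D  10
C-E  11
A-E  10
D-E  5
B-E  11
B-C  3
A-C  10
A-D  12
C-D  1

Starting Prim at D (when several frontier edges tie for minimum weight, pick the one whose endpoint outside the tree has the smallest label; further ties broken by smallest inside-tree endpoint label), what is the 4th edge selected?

D-E

Grow the tree from D using Prim:
Step 1: cheapest edge leaving the tree is C-D (1); add C.
Step 2: cheapest edge leaving the tree is B-C (3); add B.
Step 3: cheapest edge leaving the tree is A-B (1); add A.
Step 4: cheapest edge leaving the tree is D-E (5); add E.
The 4th edge added is D-E.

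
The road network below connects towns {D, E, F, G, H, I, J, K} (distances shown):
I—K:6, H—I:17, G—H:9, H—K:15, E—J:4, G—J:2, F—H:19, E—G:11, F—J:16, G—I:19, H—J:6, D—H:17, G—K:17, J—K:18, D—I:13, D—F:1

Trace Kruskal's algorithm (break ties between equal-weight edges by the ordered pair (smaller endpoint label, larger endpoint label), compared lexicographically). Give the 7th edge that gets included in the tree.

Kruskal's algorithm — process edges by increasing weight (ties by edge label):
D—F (1): add — endpoints in different components.
G—J (2): add — endpoints in different components.
E—J (4): add — endpoints in different components.
H—J (6): add — endpoints in different components.
I—K (6): add — endpoints in different components.
G—H (9): skip — G and H already connected.
E—G (11): skip — E and G already connected.
D—I (13): add — endpoints in different components.
H—K (15): add — endpoints in different components.
The 7th edge added is H—K.

H-K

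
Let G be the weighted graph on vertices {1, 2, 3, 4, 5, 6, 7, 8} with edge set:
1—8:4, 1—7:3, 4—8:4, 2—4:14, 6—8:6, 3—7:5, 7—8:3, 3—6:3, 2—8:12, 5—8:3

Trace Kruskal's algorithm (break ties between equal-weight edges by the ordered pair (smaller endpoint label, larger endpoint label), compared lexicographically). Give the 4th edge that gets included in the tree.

7-8

Kruskal's algorithm — process edges by increasing weight (ties by edge label):
1—7 (3): add — endpoints in different components.
3—6 (3): add — endpoints in different components.
5—8 (3): add — endpoints in different components.
7—8 (3): add — endpoints in different components.
1—8 (4): skip — 1 and 8 already connected.
4—8 (4): add — endpoints in different components.
3—7 (5): add — endpoints in different components.
6—8 (6): skip — 6 and 8 already connected.
2—8 (12): add — endpoints in different components.
The 4th edge added is 7—8.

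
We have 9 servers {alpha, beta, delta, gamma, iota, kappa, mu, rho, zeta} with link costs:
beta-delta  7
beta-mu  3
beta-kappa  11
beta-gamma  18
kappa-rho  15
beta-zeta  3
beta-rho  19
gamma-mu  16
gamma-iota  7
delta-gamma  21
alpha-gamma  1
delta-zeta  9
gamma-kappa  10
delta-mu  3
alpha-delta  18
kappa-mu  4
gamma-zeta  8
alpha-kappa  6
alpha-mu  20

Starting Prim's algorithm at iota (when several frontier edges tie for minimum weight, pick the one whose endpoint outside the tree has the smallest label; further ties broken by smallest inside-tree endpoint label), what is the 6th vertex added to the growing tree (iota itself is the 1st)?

beta

Prim's algorithm from iota:
Step 1: cheapest edge leaving the tree is gamma-iota (7); add gamma.
Step 2: cheapest edge leaving the tree is alpha-gamma (1); add alpha.
Step 3: cheapest edge leaving the tree is alpha-kappa (6); add kappa.
Step 4: cheapest edge leaving the tree is kappa-mu (4); add mu.
Step 5: cheapest edge leaving the tree is beta-mu (3); add beta.
Step 6: cheapest edge leaving the tree is delta-mu (3); add delta.
Step 7: cheapest edge leaving the tree is beta-zeta (3); add zeta.
Step 8: cheapest edge leaving the tree is kappa-rho (15); add rho.
Vertex order: iota, gamma, alpha, kappa, mu, beta, delta, zeta, rho. The 6th vertex is beta.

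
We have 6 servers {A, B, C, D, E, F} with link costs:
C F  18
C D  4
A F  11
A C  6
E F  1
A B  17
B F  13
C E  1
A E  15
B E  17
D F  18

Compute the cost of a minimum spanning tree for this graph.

25

Grow the tree from D using Prim:
Step 1: cheapest edge leaving the tree is C D (4); add C.
Step 2: cheapest edge leaving the tree is C E (1); add E.
Step 3: cheapest edge leaving the tree is E F (1); add F.
Step 4: cheapest edge leaving the tree is A C (6); add A.
Step 5: cheapest edge leaving the tree is B F (13); add B.
MST edges: C D, C E, E F, A C, B F; total weight 4+1+1+6+13 = 25.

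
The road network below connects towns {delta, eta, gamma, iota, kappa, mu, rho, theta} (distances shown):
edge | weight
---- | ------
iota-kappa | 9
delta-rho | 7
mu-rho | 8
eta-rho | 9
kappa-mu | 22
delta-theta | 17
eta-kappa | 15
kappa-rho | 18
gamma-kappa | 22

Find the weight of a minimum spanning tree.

87

Prim, starting at rho.
Step 1: cheapest edge leaving the tree is delta-rho (7); add delta.
Step 2: cheapest edge leaving the tree is mu-rho (8); add mu.
Step 3: cheapest edge leaving the tree is eta-rho (9); add eta.
Step 4: cheapest edge leaving the tree is eta-kappa (15); add kappa.
Step 5: cheapest edge leaving the tree is iota-kappa (9); add iota.
Step 6: cheapest edge leaving the tree is delta-theta (17); add theta.
Step 7: cheapest edge leaving the tree is gamma-kappa (22); add gamma.
MST edges: delta-rho, mu-rho, eta-rho, eta-kappa, iota-kappa, delta-theta, gamma-kappa; total weight 7+8+9+15+9+17+22 = 87.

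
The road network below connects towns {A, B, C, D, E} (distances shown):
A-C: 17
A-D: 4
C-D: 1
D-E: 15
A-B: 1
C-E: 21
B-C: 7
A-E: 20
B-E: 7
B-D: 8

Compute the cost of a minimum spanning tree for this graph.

13

Kruskal's algorithm — process edges by increasing weight (ties by edge label):
A-B (1): add — endpoints in different components.
C-D (1): add — endpoints in different components.
A-D (4): add — endpoints in different components.
B-C (7): skip — B and C already connected.
B-E (7): add — endpoints in different components.
MST edges: A-B, C-D, A-D, B-E; total weight 1+1+4+7 = 13.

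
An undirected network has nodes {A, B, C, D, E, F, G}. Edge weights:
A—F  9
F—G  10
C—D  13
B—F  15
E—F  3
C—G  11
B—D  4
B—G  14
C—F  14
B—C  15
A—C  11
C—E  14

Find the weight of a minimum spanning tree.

Prim, starting at A.
Step 1: cheapest edge leaving the tree is A—F (9); add F.
Step 2: cheapest edge leaving the tree is E—F (3); add E.
Step 3: cheapest edge leaving the tree is F—G (10); add G.
Step 4: cheapest edge leaving the tree is A—C (11); add C.
Step 5: cheapest edge leaving the tree is C—D (13); add D.
Step 6: cheapest edge leaving the tree is B—D (4); add B.
MST edges: A—F, E—F, F—G, A—C, C—D, B—D; total weight 9+3+10+11+13+4 = 50.

50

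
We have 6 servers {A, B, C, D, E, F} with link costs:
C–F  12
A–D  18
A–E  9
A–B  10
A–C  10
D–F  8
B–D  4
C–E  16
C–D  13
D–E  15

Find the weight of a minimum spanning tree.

41

Kruskal's algorithm — process edges by increasing weight (ties by edge label):
B–D (4): add — endpoints in different components.
D–F (8): add — endpoints in different components.
A–E (9): add — endpoints in different components.
A–B (10): add — endpoints in different components.
A–C (10): add — endpoints in different components.
MST edges: B–D, D–F, A–E, A–B, A–C; total weight 4+8+9+10+10 = 41.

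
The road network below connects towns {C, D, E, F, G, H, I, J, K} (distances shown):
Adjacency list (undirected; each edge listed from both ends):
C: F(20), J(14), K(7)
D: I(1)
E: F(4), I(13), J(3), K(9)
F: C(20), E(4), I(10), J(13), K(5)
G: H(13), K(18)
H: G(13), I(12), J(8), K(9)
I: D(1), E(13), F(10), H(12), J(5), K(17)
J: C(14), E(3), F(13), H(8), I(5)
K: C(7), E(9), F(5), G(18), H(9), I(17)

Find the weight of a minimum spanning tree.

Prim, starting at E.
Step 1: cheapest edge leaving the tree is E-J (3); add J.
Step 2: cheapest edge leaving the tree is E-F (4); add F.
Step 3: cheapest edge leaving the tree is I-J (5); add I.
Step 4: cheapest edge leaving the tree is D-I (1); add D.
Step 5: cheapest edge leaving the tree is F-K (5); add K.
Step 6: cheapest edge leaving the tree is C-K (7); add C.
Step 7: cheapest edge leaving the tree is H-J (8); add H.
Step 8: cheapest edge leaving the tree is G-H (13); add G.
MST edges: E-J, E-F, I-J, D-I, F-K, C-K, H-J, G-H; total weight 3+4+5+1+5+7+8+13 = 46.

46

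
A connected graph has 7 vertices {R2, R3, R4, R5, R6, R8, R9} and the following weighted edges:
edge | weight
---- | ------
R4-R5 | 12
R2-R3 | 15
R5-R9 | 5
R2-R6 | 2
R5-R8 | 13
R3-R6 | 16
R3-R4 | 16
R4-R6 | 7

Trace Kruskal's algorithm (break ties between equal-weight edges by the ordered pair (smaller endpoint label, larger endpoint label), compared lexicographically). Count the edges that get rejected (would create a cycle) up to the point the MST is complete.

Kruskal: consider edges lightest-first.
R2-R6 (2): add. Components now {R2,R6} {R5} {R8} {R4} {R3} {R9}
R5-R9 (5): add. Components now {R2,R6} {R5,R9} {R8} {R4} {R3}
R4-R6 (7): add. Components now {R2,R4,R6} {R5,R9} {R8} {R3}
R4-R5 (12): add. Components now {R2,R4,R5,R6,R9} {R8} {R3}
R5-R8 (13): add. Components now {R2,R4,R5,R6,R8,R9} {R3}
R2-R3 (15): add. Components now {R2,R3,R4,R5,R6,R8,R9}
Edges rejected before the tree was complete: 0.

0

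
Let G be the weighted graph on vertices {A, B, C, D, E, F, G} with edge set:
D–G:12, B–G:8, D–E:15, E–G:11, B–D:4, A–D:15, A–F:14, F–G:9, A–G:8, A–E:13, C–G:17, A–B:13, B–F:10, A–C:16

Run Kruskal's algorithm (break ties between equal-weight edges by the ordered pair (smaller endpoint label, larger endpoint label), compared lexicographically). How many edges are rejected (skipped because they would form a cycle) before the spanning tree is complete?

Kruskal: consider edges lightest-first.
B–D (4): add — endpoints in different components.
A–G (8): add — endpoints in different components.
B–G (8): add — endpoints in different components.
F–G (9): add — endpoints in different components.
B–F (10): skip — B and F already connected.
E–G (11): add — endpoints in different components.
D–G (12): skip — D and G already connected.
A–B (13): skip — A and B already connected.
A–E (13): skip — A and E already connected.
A–F (14): skip — A and F already connected.
A–D (15): skip — A and D already connected.
D–E (15): skip — D and E already connected.
A–C (16): add — endpoints in different components.
Edges rejected before the tree was complete: 7.

7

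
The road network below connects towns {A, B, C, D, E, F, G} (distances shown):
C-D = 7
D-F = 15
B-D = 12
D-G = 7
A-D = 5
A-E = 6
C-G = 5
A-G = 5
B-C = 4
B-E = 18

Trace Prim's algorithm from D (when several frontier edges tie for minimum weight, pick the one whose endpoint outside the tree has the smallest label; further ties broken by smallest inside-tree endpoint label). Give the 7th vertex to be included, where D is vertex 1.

Prim, starting at D.
Step 1: cheapest edge leaving the tree is A-D (5); add A.
Step 2: cheapest edge leaving the tree is A-G (5); add G.
Step 3: cheapest edge leaving the tree is C-G (5); add C.
Step 4: cheapest edge leaving the tree is B-C (4); add B.
Step 5: cheapest edge leaving the tree is A-E (6); add E.
Step 6: cheapest edge leaving the tree is D-F (15); add F.
Vertex order: D, A, G, C, B, E, F. The 7th vertex is F.

F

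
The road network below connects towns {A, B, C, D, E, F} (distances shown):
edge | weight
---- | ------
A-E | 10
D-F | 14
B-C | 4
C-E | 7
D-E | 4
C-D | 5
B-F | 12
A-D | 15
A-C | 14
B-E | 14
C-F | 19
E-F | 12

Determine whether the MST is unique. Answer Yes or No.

No

Sort edges by weight, then run Kruskal:
B-C (4): add — endpoints in different components.
D-E (4): add — endpoints in different components.
C-D (5): add — endpoints in different components.
C-E (7): skip — C and E already connected.
A-E (10): add — endpoints in different components.
B-F (12): add — endpoints in different components.
Non-tree edge E-F has weight 12, equal to the heaviest edge on its tree cycle — swapping gives another MST of the same weight. Not unique.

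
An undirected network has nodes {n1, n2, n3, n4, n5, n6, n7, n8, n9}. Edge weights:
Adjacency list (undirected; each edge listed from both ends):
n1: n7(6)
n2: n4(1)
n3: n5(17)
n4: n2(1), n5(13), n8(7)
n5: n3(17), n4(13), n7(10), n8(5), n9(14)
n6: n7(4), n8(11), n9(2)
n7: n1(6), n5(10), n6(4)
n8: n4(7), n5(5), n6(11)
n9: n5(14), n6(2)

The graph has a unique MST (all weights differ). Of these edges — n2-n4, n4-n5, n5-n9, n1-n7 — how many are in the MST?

2

Sort edges by weight, then run Kruskal:
n2-n4 (1): add — endpoints in different components.
n6-n9 (2): add — endpoints in different components.
n6-n7 (4): add — endpoints in different components.
n5-n8 (5): add — endpoints in different components.
n1-n7 (6): add — endpoints in different components.
n4-n8 (7): add — endpoints in different components.
n5-n7 (10): add — endpoints in different components.
n6-n8 (11): skip — n8 and n6 already connected.
n4-n5 (13): skip — n5 and n4 already connected.
n5-n9 (14): skip — n5 and n9 already connected.
n3-n5 (17): add — endpoints in different components.
MST edge set: {n2-n4, n6-n9, n6-n7, n5-n8, n1-n7, n4-n8, n5-n7, n3-n5}.
Of the listed edges, {n2-n4, n1-n7} are in the MST → 2.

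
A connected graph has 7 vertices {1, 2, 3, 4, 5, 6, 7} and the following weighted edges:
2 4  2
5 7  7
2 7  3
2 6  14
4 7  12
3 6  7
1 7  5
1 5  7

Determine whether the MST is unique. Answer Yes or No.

Kruskal: consider edges lightest-first.
2 4 (2): add — endpoints in different components.
2 7 (3): add — endpoints in different components.
1 7 (5): add — endpoints in different components.
1 5 (7): add — endpoints in different components.
3 6 (7): add — endpoints in different components.
5 7 (7): skip — 5 and 7 already connected.
4 7 (12): skip — 4 and 7 already connected.
2 6 (14): add — endpoints in different components.
Non-tree edge 5 7 has weight 7, equal to the heaviest edge on its tree cycle — swapping gives another MST of the same weight. Not unique.

No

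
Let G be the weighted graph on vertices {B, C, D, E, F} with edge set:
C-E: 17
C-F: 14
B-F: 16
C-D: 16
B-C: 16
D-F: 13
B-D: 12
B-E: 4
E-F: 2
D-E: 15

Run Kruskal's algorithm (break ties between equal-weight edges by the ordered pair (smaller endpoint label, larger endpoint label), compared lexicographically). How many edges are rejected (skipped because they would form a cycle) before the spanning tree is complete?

Kruskal's algorithm — process edges by increasing weight (ties by edge label):
E-F (2): add. Components now {B} {C} {D} {E,F}
B-E (4): add. Components now {B,E,F} {C} {D}
B-D (12): add. Components now {B,D,E,F} {C}
D-F (13): skip — D and F already connected.
C-F (14): add. Components now {B,C,D,E,F}
Edges rejected before the tree was complete: 1.

1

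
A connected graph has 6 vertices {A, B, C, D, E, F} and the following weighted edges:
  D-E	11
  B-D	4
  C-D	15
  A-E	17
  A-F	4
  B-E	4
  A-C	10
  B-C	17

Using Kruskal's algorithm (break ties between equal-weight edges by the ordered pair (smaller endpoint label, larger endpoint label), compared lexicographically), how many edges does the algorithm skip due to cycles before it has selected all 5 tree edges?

1

Kruskal: consider edges lightest-first.
A-F (4): add — endpoints in different components.
B-D (4): add — endpoints in different components.
B-E (4): add — endpoints in different components.
A-C (10): add — endpoints in different components.
D-E (11): skip — D and E already connected.
C-D (15): add — endpoints in different components.
Edges rejected before the tree was complete: 1.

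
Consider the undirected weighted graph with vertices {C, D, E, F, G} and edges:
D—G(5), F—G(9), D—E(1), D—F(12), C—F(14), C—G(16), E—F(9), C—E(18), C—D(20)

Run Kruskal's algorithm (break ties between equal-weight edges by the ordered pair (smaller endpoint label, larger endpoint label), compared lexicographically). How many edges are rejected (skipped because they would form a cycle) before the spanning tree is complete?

2

Sort edges by weight, then run Kruskal:
D—E (1): add. Components now {C} {D,E} {F} {G}
D—G (5): add. Components now {C} {D,E,G} {F}
E—F (9): add. Components now {C} {D,E,F,G}
F—G (9): skip — F and G already connected.
D—F (12): skip — D and F already connected.
C—F (14): add. Components now {C,D,E,F,G}
Edges rejected before the tree was complete: 2.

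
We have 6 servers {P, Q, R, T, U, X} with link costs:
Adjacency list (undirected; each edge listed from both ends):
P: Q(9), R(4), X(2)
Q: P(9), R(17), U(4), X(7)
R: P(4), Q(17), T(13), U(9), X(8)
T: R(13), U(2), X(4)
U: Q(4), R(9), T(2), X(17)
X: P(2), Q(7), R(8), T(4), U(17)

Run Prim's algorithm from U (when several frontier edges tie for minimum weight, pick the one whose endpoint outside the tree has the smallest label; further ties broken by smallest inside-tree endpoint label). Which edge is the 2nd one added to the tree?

Q-U

Prim, starting at U.
Step 1: cheapest edge leaving the tree is T U (2); add T.
Step 2: cheapest edge leaving the tree is Q U (4); add Q.
Step 3: cheapest edge leaving the tree is T X (4); add X.
Step 4: cheapest edge leaving the tree is P X (2); add P.
Step 5: cheapest edge leaving the tree is P R (4); add R.
The 2nd edge added is Q U.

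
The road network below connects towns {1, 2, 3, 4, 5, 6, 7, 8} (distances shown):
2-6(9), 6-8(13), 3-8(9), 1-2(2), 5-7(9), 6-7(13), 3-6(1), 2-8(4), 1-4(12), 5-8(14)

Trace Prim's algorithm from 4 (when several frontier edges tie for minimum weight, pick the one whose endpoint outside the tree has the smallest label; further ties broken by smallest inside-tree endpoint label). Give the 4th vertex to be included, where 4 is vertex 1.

8

Prim's algorithm from 4:
Step 1: frontier [1-4 12] → take 1-4 (12); add 1.
Step 2: frontier [1-2 2] → take 1-2 (2); add 2.
Step 3: frontier [2-8 4, 2-6 9] → take 2-8 (4); add 8.
Step 4: frontier [2-6 9, 3-8 9, 6-8 13, 5-8 14] → take 3-8 (9); add 3.
Step 5: frontier [2-6 9, 3-6 1, 6-8 13, 5-8 14] → take 3-6 (1); add 6.
Step 6: frontier [6-7 13, 5-8 14] → take 6-7 (13); add 7.
Step 7: frontier [5-7 9, 5-8 14] → take 5-7 (9); add 5.
Vertex order: 4, 1, 2, 8, 3, 6, 7, 5. The 4th vertex is 8.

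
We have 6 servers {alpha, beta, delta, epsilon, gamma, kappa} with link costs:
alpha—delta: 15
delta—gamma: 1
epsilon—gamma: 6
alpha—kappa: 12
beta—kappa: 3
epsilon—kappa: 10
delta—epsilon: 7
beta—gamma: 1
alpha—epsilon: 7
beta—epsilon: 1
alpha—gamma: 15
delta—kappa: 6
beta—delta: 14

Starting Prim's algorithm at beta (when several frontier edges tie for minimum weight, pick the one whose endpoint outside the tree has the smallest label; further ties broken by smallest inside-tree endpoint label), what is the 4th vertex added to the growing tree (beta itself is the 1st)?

Prim's algorithm from beta:
Step 1: cheapest edge leaving the tree is beta—epsilon (1); add epsilon.
Step 2: cheapest edge leaving the tree is beta—gamma (1); add gamma.
Step 3: cheapest edge leaving the tree is delta—gamma (1); add delta.
Step 4: cheapest edge leaving the tree is beta—kappa (3); add kappa.
Step 5: cheapest edge leaving the tree is alpha—epsilon (7); add alpha.
Vertex order: beta, epsilon, gamma, delta, kappa, alpha. The 4th vertex is delta.

delta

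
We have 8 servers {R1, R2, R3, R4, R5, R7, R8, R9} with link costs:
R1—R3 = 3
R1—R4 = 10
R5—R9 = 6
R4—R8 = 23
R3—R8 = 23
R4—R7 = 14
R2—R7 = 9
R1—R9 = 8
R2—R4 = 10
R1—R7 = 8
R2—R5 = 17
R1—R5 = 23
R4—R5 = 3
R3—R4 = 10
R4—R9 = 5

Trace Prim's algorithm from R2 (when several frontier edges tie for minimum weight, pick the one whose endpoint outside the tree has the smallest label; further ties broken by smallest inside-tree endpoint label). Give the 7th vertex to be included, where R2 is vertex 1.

Prim's algorithm from R2:
Step 1: cheapest edge leaving the tree is R2—R7 (9); add R7.
Step 2: cheapest edge leaving the tree is R1—R7 (8); add R1.
Step 3: cheapest edge leaving the tree is R1—R3 (3); add R3.
Step 4: cheapest edge leaving the tree is R1—R9 (8); add R9.
Step 5: cheapest edge leaving the tree is R4—R9 (5); add R4.
Step 6: cheapest edge leaving the tree is R4—R5 (3); add R5.
Step 7: cheapest edge leaving the tree is R3—R8 (23); add R8.
Vertex order: R2, R7, R1, R3, R9, R4, R5, R8. The 7th vertex is R5.

R5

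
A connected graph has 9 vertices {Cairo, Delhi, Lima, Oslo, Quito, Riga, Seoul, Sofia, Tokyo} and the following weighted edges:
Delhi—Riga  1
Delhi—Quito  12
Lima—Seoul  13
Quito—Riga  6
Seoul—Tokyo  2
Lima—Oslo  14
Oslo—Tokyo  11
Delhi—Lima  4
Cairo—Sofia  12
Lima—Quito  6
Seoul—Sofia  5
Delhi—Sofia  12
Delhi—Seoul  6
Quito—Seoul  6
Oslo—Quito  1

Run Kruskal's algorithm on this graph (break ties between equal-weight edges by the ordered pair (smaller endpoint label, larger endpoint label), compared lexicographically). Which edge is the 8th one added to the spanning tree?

Cairo-Sofia

Kruskal: consider edges lightest-first.
Delhi—Riga (1): add — endpoints in different components.
Oslo—Quito (1): add — endpoints in different components.
Seoul—Tokyo (2): add — endpoints in different components.
Delhi—Lima (4): add — endpoints in different components.
Seoul—Sofia (5): add — endpoints in different components.
Delhi—Seoul (6): add — endpoints in different components.
Lima—Quito (6): add — endpoints in different components.
Quito—Riga (6): skip — Quito and Riga already connected.
Quito—Seoul (6): skip — Seoul and Quito already connected.
Oslo—Tokyo (11): skip — Tokyo and Oslo already connected.
Cairo—Sofia (12): add — endpoints in different components.
The 8th edge added is Cairo—Sofia.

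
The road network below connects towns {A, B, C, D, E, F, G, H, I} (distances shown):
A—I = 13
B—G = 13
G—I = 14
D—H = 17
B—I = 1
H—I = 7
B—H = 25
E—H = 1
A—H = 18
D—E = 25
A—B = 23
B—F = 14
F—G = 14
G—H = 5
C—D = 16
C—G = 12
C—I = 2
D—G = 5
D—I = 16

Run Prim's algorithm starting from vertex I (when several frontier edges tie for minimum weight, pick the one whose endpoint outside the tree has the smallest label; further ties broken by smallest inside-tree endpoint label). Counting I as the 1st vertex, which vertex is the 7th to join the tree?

D

Grow the tree from I using Prim:
Step 1: cheapest edge leaving the tree is B—I (1); add B.
Step 2: cheapest edge leaving the tree is C—I (2); add C.
Step 3: cheapest edge leaving the tree is H—I (7); add H.
Step 4: cheapest edge leaving the tree is E—H (1); add E.
Step 5: cheapest edge leaving the tree is G—H (5); add G.
Step 6: cheapest edge leaving the tree is D—G (5); add D.
Step 7: cheapest edge leaving the tree is A—I (13); add A.
Step 8: cheapest edge leaving the tree is B—F (14); add F.
Vertex order: I, B, C, H, E, G, D, A, F. The 7th vertex is D.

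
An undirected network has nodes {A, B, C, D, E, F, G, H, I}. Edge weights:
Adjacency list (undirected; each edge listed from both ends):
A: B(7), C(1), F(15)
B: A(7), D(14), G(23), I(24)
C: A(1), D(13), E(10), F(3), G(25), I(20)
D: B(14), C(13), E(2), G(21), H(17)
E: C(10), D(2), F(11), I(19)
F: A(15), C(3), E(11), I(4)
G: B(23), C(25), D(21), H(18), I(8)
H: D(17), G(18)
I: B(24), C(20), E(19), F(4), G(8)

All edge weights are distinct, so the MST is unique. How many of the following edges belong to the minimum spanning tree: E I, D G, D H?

Kruskal: consider edges lightest-first.
A C (1): add — endpoints in different components.
D E (2): add — endpoints in different components.
C F (3): add — endpoints in different components.
F I (4): add — endpoints in different components.
A B (7): add — endpoints in different components.
G I (8): add — endpoints in different components.
C E (10): add — endpoints in different components.
E F (11): skip — E and F already connected.
C D (13): skip — C and D already connected.
B D (14): skip — B and D already connected.
A F (15): skip — A and F already connected.
D H (17): add — endpoints in different components.
MST edge set: {A C, D E, C F, F I, A B, G I, C E, D H}.
Of the listed edges, {D H} are in the MST → 1.

1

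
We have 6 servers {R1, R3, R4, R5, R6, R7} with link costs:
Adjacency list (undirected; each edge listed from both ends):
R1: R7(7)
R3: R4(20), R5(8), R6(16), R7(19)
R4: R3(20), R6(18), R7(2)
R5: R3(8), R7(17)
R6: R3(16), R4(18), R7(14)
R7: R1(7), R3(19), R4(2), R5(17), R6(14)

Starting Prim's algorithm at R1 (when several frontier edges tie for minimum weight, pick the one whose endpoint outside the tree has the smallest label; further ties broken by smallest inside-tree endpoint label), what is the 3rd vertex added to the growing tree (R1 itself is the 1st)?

R4

Prim's algorithm from R1:
Step 1: cheapest edge leaving the tree is R1–R7 (7); add R7.
Step 2: cheapest edge leaving the tree is R4–R7 (2); add R4.
Step 3: cheapest edge leaving the tree is R6–R7 (14); add R6.
Step 4: cheapest edge leaving the tree is R3–R6 (16); add R3.
Step 5: cheapest edge leaving the tree is R3–R5 (8); add R5.
Vertex order: R1, R7, R4, R6, R3, R5. The 3rd vertex is R4.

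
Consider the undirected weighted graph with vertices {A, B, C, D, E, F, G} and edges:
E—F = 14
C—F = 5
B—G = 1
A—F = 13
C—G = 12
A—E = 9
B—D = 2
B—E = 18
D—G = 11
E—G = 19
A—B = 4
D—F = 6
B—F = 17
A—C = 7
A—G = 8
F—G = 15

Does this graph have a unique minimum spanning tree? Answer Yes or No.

Yes

Kruskal's algorithm — process edges by increasing weight (ties by edge label):
B—G (1): add. Components now {A} {B,G} {C} {D} {E} {F}
B—D (2): add. Components now {A} {B,D,G} {C} {E} {F}
A—B (4): add. Components now {A,B,D,G} {C} {E} {F}
C—F (5): add. Components now {A,B,D,G} {C,F} {E}
D—F (6): add. Components now {A,B,C,D,F,G} {E}
A—C (7): skip — A and C already connected.
A—G (8): skip — A and G already connected.
A—E (9): add. Components now {A,B,C,D,E,F,G}
Every non-tree edge has weight strictly greater than the heaviest edge on the tree path between its endpoints, so the MST is unique.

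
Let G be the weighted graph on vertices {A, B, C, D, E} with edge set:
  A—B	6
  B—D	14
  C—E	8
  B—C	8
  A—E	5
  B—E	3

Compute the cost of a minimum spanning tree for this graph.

30

Prim's algorithm from C:
Step 1: frontier [B—C 8, C—E 8] → take B—C (8); add B.
Step 2: frontier [B—E 3, A—B 6, B—D 14, C—E 8] → take B—E (3); add E.
Step 3: frontier [A—B 6, B—D 14, A—E 5] → take A—E (5); add A.
Step 4: frontier [B—D 14] → take B—D (14); add D.
MST edges: B—C, B—E, A—E, B—D; total weight 8+3+5+14 = 30.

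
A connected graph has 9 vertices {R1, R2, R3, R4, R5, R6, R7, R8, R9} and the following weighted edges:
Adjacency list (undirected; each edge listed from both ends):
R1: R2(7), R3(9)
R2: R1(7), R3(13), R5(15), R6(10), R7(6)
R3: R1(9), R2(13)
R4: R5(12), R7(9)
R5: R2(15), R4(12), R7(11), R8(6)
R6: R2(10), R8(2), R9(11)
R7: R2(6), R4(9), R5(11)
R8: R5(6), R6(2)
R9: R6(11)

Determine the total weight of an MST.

Kruskal: consider edges lightest-first.
R6 R8 (2): add — endpoints in different components.
R2 R7 (6): add — endpoints in different components.
R5 R8 (6): add — endpoints in different components.
R1 R2 (7): add — endpoints in different components.
R1 R3 (9): add — endpoints in different components.
R4 R7 (9): add — endpoints in different components.
R2 R6 (10): add — endpoints in different components.
R5 R7 (11): skip — R5 and R7 already connected.
R6 R9 (11): add — endpoints in different components.
MST edges: R6 R8, R2 R7, R5 R8, R1 R2, R1 R3, R4 R7, R2 R6, R6 R9; total weight 2+6+6+7+9+9+10+11 = 60.

60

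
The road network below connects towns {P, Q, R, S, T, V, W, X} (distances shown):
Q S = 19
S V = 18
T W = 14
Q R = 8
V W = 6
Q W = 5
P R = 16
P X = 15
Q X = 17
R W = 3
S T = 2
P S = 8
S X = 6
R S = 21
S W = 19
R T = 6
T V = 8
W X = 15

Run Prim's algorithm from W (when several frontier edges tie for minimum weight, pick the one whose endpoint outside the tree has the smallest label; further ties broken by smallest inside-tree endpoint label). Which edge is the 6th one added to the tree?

S-X

Prim, starting at W.
Step 1: cheapest edge leaving the tree is R W (3); add R.
Step 2: cheapest edge leaving the tree is Q W (5); add Q.
Step 3: cheapest edge leaving the tree is R T (6); add T.
Step 4: cheapest edge leaving the tree is S T (2); add S.
Step 5: cheapest edge leaving the tree is V W (6); add V.
Step 6: cheapest edge leaving the tree is S X (6); add X.
Step 7: cheapest edge leaving the tree is P S (8); add P.
The 6th edge added is S X.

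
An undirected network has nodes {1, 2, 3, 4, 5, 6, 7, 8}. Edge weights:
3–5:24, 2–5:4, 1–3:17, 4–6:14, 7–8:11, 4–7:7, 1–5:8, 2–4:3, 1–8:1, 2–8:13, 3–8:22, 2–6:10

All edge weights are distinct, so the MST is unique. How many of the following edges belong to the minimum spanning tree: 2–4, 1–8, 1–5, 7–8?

Kruskal's algorithm — process edges by increasing weight (ties by edge label):
1–8 (1): add — endpoints in different components.
2–4 (3): add — endpoints in different components.
2–5 (4): add — endpoints in different components.
4–7 (7): add — endpoints in different components.
1–5 (8): add — endpoints in different components.
2–6 (10): add — endpoints in different components.
7–8 (11): skip — 7 and 8 already connected.
2–8 (13): skip — 2 and 8 already connected.
4–6 (14): skip — 4 and 6 already connected.
1–3 (17): add — endpoints in different components.
MST edge set: {1–8, 2–4, 2–5, 4–7, 1–5, 2–6, 1–3}.
Of the listed edges, {2–4, 1–8, 1–5} are in the MST → 3.

3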